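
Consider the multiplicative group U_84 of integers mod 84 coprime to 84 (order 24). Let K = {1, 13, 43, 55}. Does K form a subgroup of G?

Yes

|K| = 4 divides |G| = 24, consistent with Lagrange.
K contains the identity, every element's inverse is in K, and K is closed under ·: it is a subgroup.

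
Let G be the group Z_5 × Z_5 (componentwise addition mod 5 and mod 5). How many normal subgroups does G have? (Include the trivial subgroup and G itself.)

G is abelian, so every subgroup is normal.
G has 8 subgroups in total, hence 8 normal subgroups.

8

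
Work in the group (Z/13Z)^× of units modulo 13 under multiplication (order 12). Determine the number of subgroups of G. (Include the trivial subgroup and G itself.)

6

|G| = 12, so by Lagrange every subgroup order divides 12. Divisors: 1, 2, 3, 4, 6, 12.
Subgroups by order — order 1: 1; order 2: 1; order 3: 1; order 4: 1; order 6: 1; order 12: 1.
Total: 1 + 1 + 1 + 1 + 1 + 1 = 6.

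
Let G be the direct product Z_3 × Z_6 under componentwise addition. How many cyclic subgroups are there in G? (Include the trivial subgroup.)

A cyclic subgroup of order d is generated by each of its φ(d) elements of order d, so the cyclic subgroups of order d number (#elements of order d)/φ(d).
Cyclic subgroups by order — order 1: 1; order 2: 1; order 3: 4; order 6: 4.
Total: 10.

10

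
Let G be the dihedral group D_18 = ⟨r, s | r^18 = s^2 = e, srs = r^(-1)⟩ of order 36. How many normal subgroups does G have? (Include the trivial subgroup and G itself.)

9

G has 45 subgroups. Checking conjugation-invariance by order — order 1: 1/1 normal; order 2: 1/19 normal; order 3: 1/1 normal; order 4: 0/9 normal; order 6: 1/7 normal; order 9: 1/1 normal; order 12: 0/3 normal; order 18: 3/3 normal; order 36: 1/1 normal.
Total normal subgroups: 9.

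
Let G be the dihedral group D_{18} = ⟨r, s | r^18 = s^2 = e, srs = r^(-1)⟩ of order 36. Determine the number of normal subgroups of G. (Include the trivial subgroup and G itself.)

9

G has 45 subgroups. Checking conjugation-invariance by order — order 1: 1/1 normal; order 2: 1/19 normal; order 3: 1/1 normal; order 4: 0/9 normal; order 6: 1/7 normal; order 9: 1/1 normal; order 12: 0/3 normal; order 18: 3/3 normal; order 36: 1/1 normal.
Total normal subgroups: 9.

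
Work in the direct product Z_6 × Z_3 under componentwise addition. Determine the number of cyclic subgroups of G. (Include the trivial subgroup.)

10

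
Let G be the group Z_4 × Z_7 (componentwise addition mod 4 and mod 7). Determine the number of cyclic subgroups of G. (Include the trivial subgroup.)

Each element a generates a cyclic subgroup ⟨a⟩; distinct elements may generate the same one (a cyclic group of order d has φ(d) generators).
Cyclic subgroups by order — order 1: 1; order 2: 1; order 4: 1; order 7: 1; order 14: 1; order 28: 1.
Total: 6.

6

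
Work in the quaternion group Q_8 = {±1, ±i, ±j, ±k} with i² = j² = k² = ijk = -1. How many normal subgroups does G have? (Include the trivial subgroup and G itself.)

G has 6 subgroups. Checking conjugation-invariance by order — order 1: 1/1 normal; order 2: 1/1 normal; order 4: 3/3 normal; order 8: 1/1 normal.
Total normal subgroups: 6.

6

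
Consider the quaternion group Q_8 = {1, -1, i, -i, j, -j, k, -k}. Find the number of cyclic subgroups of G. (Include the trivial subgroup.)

Group the elements of G by the cyclic subgroup they generate; each cyclic subgroup of order d accounts for φ(d) elements.
Cyclic subgroups by order — order 1: 1; order 2: 1; order 4: 3.
Total: 5.

5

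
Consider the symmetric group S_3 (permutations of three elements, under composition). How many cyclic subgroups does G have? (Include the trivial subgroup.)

Group the elements of G by the cyclic subgroup they generate; each cyclic subgroup of order d accounts for φ(d) elements.
Cyclic subgroups by order — order 1: 1; order 2: 3; order 3: 1.
Total: 5.

5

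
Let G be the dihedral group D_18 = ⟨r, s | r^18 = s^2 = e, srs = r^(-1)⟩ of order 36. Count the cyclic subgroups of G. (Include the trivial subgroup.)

Group the elements of G by the cyclic subgroup they generate; each cyclic subgroup of order d accounts for φ(d) elements.
Cyclic subgroups by order — order 1: 1; order 2: 19; order 3: 1; order 6: 1; order 9: 1; order 18: 1.
Total: 24.

24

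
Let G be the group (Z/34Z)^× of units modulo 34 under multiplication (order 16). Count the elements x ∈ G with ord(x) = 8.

4

The elements of order 8 are: 9, 15, 19, 25.
That's 4.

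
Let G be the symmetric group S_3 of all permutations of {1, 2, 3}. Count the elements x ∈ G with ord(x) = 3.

2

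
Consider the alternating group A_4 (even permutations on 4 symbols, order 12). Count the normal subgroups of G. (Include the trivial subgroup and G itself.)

G has 10 subgroups. Checking conjugation-invariance by order — order 1: 1/1 normal; order 2: 0/3 normal; order 3: 0/4 normal; order 4: 1/1 normal; order 12: 1/1 normal.
Total normal subgroups: 3.

3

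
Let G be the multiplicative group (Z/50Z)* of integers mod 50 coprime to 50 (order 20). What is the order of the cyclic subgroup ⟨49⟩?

Compute successive powers of 49 mod 50: 49, 1; 49^2 ≡ 1 (mod 50).
So |⟨49⟩| = 2.

2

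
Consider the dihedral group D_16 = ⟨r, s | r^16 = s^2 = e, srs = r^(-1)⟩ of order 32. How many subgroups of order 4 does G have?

9

|G| = 32 and 4 | 32, so subgroups of order 4 are possible by Lagrange.
The subgroups of order 4 are: {e, r^8, r^2s, r^10s}; {e, r^8, r^3s, r^11s}; {e, r^4, r^8, r^12}; {e, r^8, r^4s, r^12s}; … (9 in all).
So G has 9 subgroups of order 4.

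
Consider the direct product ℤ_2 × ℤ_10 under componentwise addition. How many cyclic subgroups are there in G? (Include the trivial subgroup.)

8

Each element a generates a cyclic subgroup ⟨a⟩; distinct elements may generate the same one (a cyclic group of order d has φ(d) generators).
Cyclic subgroups by order — order 1: 1; order 2: 3; order 5: 1; order 10: 3.
Total: 8.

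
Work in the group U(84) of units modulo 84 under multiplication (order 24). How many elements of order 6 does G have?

14

Enumerating element orders in G gives 14 elements of order 6.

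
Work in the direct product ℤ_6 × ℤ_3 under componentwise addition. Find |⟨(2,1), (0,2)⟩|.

9

|⟨(2,1)⟩| = 3 and |⟨(0,2)⟩| = 3, so |H| is a multiple of lcm(3, 3) = 3 and divides |G| = 18.
Closing under the operation: H = {(0,0), (0,1), (0,2), (2,0), (2,1), (2,2), (4,0), (4,1), (4,2)}, so |H| = 9.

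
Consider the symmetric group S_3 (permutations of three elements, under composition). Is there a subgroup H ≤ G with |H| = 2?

Yes

2 | 6. A subgroup of order 2 is {e, (1 2)}.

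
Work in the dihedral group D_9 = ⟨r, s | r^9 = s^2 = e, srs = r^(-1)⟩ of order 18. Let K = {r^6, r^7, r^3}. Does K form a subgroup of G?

No

The identity e ∉ K, so K is not a subgroup.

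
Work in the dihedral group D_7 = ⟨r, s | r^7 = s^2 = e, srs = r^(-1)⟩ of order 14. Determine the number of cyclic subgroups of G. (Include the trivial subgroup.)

9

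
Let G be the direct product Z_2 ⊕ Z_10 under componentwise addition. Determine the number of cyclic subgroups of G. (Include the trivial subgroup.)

A cyclic subgroup of order d is generated by each of its φ(d) elements of order d, so the cyclic subgroups of order d number (#elements of order d)/φ(d).
Cyclic subgroups by order — order 1: 1; order 2: 3; order 5: 1; order 10: 3.
Total: 8.

8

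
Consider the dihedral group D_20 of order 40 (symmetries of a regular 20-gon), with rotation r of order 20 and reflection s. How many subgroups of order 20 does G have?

|G| = 40 and 20 | 40, so subgroups of order 20 are possible by Lagrange.
The subgroups of order 20 are: {e, r, r^2, r^3, r^4, r^5, r^6, r^7, r^8, r^9, r^10, r^11, r^12, r^13, r^14, r^15, r^16, r^17, r^18, r^19}; {e, r^2, r^4, r^6, r^8, r^10, r^12, r^14, r^16, r^18, s, r^2s, r^4s, r^6s, r^8s, r^10s, r^12s, r^14s, r^16s, r^18s}; {e, r^2, r^4, r^6, r^8, r^10, r^12, r^14, r^16, r^18, rs, r^3s, r^5s, r^7s, r^9s, r^11s, r^13s, r^15s, r^17s, r^19s}.
So G has 3 subgroups of order 20.

3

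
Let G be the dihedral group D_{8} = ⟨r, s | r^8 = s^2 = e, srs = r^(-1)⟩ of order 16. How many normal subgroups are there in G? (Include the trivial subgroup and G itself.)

G has 19 subgroups. Checking conjugation-invariance by order — order 1: 1/1 normal; order 2: 1/9 normal; order 4: 1/5 normal; order 8: 3/3 normal; order 16: 1/1 normal.
Total normal subgroups: 7.

7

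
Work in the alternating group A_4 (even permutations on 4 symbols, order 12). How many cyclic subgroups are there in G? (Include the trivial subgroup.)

8

Each element a generates a cyclic subgroup ⟨a⟩; distinct elements may generate the same one (a cyclic group of order d has φ(d) generators).
Cyclic subgroups by order — order 1: 1; order 2: 3; order 3: 4.
Total: 8.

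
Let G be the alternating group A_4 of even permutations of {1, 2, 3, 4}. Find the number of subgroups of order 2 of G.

3

|G| = 12 and 2 | 12, so subgroups of order 2 are possible by Lagrange.
The subgroups of order 2 are: {e, (1 2)(3 4)}; {e, (1 3)(2 4)}; {e, (1 4)(2 3)}.
So G has 3 subgroups of order 2.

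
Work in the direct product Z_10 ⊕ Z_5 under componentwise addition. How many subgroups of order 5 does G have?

|G| = 50 and 5 | 50, so subgroups of order 5 are possible by Lagrange.
The subgroups of order 5 are: {(0,0), (0,1), (0,2), (0,3), (0,4)}; {(0,0), (2,0), (4,0), (6,0), (8,0)}; {(0,0), (2,1), (4,2), (6,3), (8,4)}; {(0,0), (2,2), (4,4), (6,1), (8,3)}; … (6 in all).
So G has 6 subgroups of order 5.

6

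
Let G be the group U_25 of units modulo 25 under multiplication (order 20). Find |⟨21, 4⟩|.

|⟨21⟩| = 5 and |⟨4⟩| = 10, so |H| is a multiple of lcm(5, 10) = 10 and divides |G| = 20.
Closing under the operation: H = {1, 4, 6, 9, 11, 14, 16, 19, 21, 24}, so |H| = 10.

10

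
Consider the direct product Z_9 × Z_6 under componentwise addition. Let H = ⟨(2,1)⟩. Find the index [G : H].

|⟨(2,1)⟩| = 18 and |G| = 54.
By Lagrange, [G : H] = |G|/|H| = 54/18 = 3.

3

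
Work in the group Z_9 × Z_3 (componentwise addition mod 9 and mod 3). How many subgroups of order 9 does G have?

|G| = 27 and 9 | 27, so subgroups of order 9 are possible by Lagrange.
The subgroups of order 9 are: {(0,0), (0,1), (0,2), (3,0), (3,1), (3,2), (6,0), (6,1), (6,2)}; {(0,0), (1,0), (2,0), (3,0), (4,0), (5,0), (6,0), (7,0), (8,0)}; {(0,0), (1,1), (2,2), (3,0), (4,1), (5,2), (6,0), (7,1), (8,2)}; {(0,0), (1,2), (2,1), (3,0), (4,2), (5,1), (6,0), (7,2), (8,1)}.
So G has 4 subgroups of order 9.

4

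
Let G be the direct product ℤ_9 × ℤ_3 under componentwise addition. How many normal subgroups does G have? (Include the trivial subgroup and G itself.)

10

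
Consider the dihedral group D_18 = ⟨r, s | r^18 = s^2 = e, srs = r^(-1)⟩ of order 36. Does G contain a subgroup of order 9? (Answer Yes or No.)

Yes

9 | 36. A subgroup of order 9 is {e, r^2, r^4, r^6, r^8, r^10, r^12, r^14, r^16}.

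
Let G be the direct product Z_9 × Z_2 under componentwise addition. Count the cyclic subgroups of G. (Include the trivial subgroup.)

6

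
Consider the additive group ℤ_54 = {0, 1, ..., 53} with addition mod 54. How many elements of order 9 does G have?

6

In a cyclic group of order 54, the number of elements of order d (for d | 54) is φ(d).
φ(9) = 6.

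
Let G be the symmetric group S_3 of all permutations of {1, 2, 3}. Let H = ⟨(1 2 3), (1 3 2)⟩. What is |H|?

3

|⟨(1 2 3)⟩| = 3 and |⟨(1 3 2)⟩| = 3, so |H| is a multiple of lcm(3, 3) = 3 and divides |G| = 6.
Closing under the operation: H = {e, (1 2 3), (1 3 2)}, so |H| = 3.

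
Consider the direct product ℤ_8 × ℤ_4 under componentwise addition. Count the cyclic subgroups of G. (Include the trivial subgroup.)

Group the elements of G by the cyclic subgroup they generate; each cyclic subgroup of order d accounts for φ(d) elements.
Cyclic subgroups by order — order 1: 1; order 2: 3; order 4: 6; order 8: 4.
Total: 14.

14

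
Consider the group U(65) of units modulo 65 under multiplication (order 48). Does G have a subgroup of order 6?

Yes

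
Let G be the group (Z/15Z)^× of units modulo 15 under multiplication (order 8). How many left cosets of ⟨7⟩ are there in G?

|⟨7⟩| = 4 and |G| = 8.
By Lagrange, [G : H] = |G|/|H| = 8/4 = 2.

2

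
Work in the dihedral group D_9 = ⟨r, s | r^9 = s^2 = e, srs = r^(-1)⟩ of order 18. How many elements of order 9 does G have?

The elements of order 9 are: r, r^2, r^4, r^5, r^7, r^8.
That's 6.

6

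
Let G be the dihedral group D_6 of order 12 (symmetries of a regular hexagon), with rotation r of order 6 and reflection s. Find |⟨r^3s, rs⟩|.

|⟨r^3s⟩| = 2 and |⟨rs⟩| = 2, so |H| is a multiple of lcm(2, 2) = 2 and divides |G| = 12.
Closing under the operation: H = {e, r^2, r^4, rs, r^3s, r^5s}, so |H| = 6.

6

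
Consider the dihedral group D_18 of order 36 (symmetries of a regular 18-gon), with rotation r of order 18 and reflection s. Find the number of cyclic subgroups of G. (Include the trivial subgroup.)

24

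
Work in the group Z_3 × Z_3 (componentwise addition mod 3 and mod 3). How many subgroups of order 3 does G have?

4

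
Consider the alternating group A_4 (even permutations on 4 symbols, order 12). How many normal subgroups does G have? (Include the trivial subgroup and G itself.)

G has 10 subgroups. Checking conjugation-invariance by order — order 1: 1/1 normal; order 2: 0/3 normal; order 3: 0/4 normal; order 4: 1/1 normal; order 12: 1/1 normal.
Total normal subgroups: 3.

3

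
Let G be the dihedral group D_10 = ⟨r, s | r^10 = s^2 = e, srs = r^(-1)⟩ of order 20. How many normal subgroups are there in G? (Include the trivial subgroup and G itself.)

G has 22 subgroups. Checking conjugation-invariance by order — order 1: 1/1 normal; order 2: 1/11 normal; order 4: 0/5 normal; order 5: 1/1 normal; order 10: 3/3 normal; order 20: 1/1 normal.
Total normal subgroups: 7.

7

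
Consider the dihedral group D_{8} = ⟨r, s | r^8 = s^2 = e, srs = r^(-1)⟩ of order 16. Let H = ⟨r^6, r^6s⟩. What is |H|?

8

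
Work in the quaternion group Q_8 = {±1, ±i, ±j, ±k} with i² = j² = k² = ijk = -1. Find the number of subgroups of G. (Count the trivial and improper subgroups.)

6

|G| = 8, so by Lagrange every subgroup order divides 8. Divisors: 1, 2, 4, 8.
Subgroups by order — order 1: 1; order 2: 1; order 4: 3; order 8: 1.
Total: 1 + 1 + 3 + 1 = 6.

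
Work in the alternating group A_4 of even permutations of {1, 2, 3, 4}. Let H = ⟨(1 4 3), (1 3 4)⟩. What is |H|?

3

|⟨(1 4 3)⟩| = 3 and |⟨(1 3 4)⟩| = 3, so |H| is a multiple of lcm(3, 3) = 3 and divides |G| = 12.
Closing under the operation: H = {e, (1 3 4), (1 4 3)}, so |H| = 3.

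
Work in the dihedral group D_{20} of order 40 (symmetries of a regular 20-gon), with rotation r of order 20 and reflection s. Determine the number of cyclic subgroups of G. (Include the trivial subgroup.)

Each element a generates a cyclic subgroup ⟨a⟩; distinct elements may generate the same one (a cyclic group of order d has φ(d) generators).
Cyclic subgroups by order — order 1: 1; order 2: 21; order 4: 1; order 5: 1; order 10: 1; order 20: 1.
Total: 26.

26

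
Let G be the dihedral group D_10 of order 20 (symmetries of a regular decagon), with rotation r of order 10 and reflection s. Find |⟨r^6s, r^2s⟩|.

|⟨r^6s⟩| = 2 and |⟨r^2s⟩| = 2, so |H| is a multiple of lcm(2, 2) = 2 and divides |G| = 20.
Closing under the operation: H = {e, r^2, r^4, r^6, r^8, s, r^2s, r^4s, r^6s, r^8s}, so |H| = 10.

10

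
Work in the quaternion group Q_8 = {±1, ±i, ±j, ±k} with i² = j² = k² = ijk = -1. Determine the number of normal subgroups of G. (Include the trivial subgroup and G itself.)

6

G has 6 subgroups. Checking conjugation-invariance by order — order 1: 1/1 normal; order 2: 1/1 normal; order 4: 3/3 normal; order 8: 1/1 normal.
Total normal subgroups: 6.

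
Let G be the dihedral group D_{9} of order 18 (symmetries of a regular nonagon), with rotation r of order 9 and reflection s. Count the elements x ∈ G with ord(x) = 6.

No element of G has order 6 (even though 6 | 18).

0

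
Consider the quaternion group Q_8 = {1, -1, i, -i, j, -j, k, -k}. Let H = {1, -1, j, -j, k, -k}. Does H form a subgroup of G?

No

|H| = 6 does not divide |G| = 8, so by Lagrange H is not a subgroup.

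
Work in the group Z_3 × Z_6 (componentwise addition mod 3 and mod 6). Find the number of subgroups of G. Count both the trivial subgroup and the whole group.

|G| = 18, so by Lagrange every subgroup order divides 18. Divisors: 1, 2, 3, 6, 9, 18.
Subgroups by order — order 1: 1; order 2: 1; order 3: 4; order 6: 4; order 9: 1; order 18: 1.
Total: 1 + 1 + 4 + 4 + 1 + 1 = 12.

12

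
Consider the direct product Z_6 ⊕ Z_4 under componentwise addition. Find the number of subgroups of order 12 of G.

3

|G| = 24 and 12 | 24, so subgroups of order 12 are possible by Lagrange.
The subgroups of order 12 are: {(0,0), (0,1), (0,2), (0,3), (2,0), (2,1), (2,2), (2,3), (4,0), (4,1), (4,2), (4,3)}; {(0,0), (0,2), (1,0), (1,2), (2,0), (2,2), (3,0), (3,2), (4,0), (4,2), (5,0), (5,2)}; {(0,0), (0,2), (1,1), (1,3), (2,0), (2,2), (3,1), (3,3), (4,0), (4,2), (5,1), (5,3)}.
So G has 3 subgroups of order 12.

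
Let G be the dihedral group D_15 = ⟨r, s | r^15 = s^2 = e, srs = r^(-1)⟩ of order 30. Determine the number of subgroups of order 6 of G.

5

|G| = 30 and 6 | 30, so subgroups of order 6 are possible by Lagrange.
The subgroups of order 6 are: {e, r^5, r^10, s, r^5s, r^10s}; {e, r^5, r^10, rs, r^6s, r^11s}; {e, r^5, r^10, r^2s, r^7s, r^12s}; {e, r^5, r^10, r^3s, r^8s, r^13s}; … (5 in all).
So G has 5 subgroups of order 6.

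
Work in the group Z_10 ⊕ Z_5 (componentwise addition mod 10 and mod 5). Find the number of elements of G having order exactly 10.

An element (a,b) has order lcm(ord(a), ord(b)); count pairs with lcm equal to 10.
Enumerating gives 24 such elements.

24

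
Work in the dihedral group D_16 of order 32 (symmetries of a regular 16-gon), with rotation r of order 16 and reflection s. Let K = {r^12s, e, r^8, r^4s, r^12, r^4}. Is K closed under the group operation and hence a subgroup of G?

|K| = 6 does not divide |G| = 32, so by Lagrange K is not a subgroup.

No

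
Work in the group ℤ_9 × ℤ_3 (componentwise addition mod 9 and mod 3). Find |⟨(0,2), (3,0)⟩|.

9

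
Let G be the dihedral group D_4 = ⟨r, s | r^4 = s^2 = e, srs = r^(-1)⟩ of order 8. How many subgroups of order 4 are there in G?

|G| = 8 and 4 | 8, so subgroups of order 4 are possible by Lagrange.
The subgroups of order 4 are: {e, r, r^2, r^3}; {e, r^2, s, r^2s}; {e, r^2, rs, r^3s}.
So G has 3 subgroups of order 4.

3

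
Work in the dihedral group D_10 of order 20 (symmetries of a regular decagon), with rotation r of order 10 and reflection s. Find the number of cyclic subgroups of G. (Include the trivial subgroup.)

Group the elements of G by the cyclic subgroup they generate; each cyclic subgroup of order d accounts for φ(d) elements.
Cyclic subgroups by order — order 1: 1; order 2: 11; order 5: 1; order 10: 1.
Total: 14.

14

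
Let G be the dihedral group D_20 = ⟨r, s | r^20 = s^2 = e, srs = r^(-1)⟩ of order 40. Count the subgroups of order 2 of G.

|G| = 40 and 2 | 40, so subgroups of order 2 are possible by Lagrange.
The subgroups of order 2 are: {e, r^10}; {e, r^10s}; {e, r^11s}; {e, r^12s}; … (21 in all).
So G has 21 subgroups of order 2.

21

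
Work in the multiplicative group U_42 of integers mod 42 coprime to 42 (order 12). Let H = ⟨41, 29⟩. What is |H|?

4

|⟨41⟩| = 2 and |⟨29⟩| = 2, so |H| is a multiple of lcm(2, 2) = 2 and divides |G| = 12.
Closing under the operation: H = {1, 13, 29, 41}, so |H| = 4.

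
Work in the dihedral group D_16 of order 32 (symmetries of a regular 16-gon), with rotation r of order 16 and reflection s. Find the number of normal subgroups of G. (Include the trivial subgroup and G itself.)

G has 36 subgroups. Checking conjugation-invariance by order — order 1: 1/1 normal; order 2: 1/17 normal; order 4: 1/9 normal; order 8: 1/5 normal; order 16: 3/3 normal; order 32: 1/1 normal.
Total normal subgroups: 8.

8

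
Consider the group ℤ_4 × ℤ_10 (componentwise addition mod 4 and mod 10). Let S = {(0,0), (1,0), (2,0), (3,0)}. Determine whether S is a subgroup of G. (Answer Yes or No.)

Yes

|S| = 4 divides |G| = 40, consistent with Lagrange.
S contains the identity, every element's inverse is in S, and S is closed under +: it is a subgroup.
In fact S = ⟨(1,0)⟩.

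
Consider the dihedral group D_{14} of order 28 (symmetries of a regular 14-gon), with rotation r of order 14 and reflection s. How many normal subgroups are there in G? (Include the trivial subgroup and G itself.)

G has 28 subgroups. Checking conjugation-invariance by order — order 1: 1/1 normal; order 2: 1/15 normal; order 4: 0/7 normal; order 7: 1/1 normal; order 14: 3/3 normal; order 28: 1/1 normal.
Total normal subgroups: 7.

7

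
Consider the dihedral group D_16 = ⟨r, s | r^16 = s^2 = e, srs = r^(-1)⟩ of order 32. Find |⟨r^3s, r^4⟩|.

8

|⟨r^3s⟩| = 2 and |⟨r^4⟩| = 4, so |H| is a multiple of lcm(2, 4) = 4 and divides |G| = 32.
Closing under the operation: H = {e, r^4, r^8, r^12, r^3s, r^7s, r^11s, r^15s}, so |H| = 8.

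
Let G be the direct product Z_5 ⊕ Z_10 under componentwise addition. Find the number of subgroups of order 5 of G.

6

|G| = 50 and 5 | 50, so subgroups of order 5 are possible by Lagrange.
The subgroups of order 5 are: {(0,0), (0,2), (0,4), (0,6), (0,8)}; {(0,0), (1,0), (2,0), (3,0), (4,0)}; {(0,0), (1,2), (2,4), (3,6), (4,8)}; {(0,0), (1,4), (2,8), (3,2), (4,6)}; … (6 in all).
So G has 6 subgroups of order 5.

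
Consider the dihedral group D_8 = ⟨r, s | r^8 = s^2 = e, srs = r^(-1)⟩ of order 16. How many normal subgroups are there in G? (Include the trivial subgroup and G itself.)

G has 19 subgroups. Checking conjugation-invariance by order — order 1: 1/1 normal; order 2: 1/9 normal; order 4: 1/5 normal; order 8: 3/3 normal; order 16: 1/1 normal.
Total normal subgroups: 7.

7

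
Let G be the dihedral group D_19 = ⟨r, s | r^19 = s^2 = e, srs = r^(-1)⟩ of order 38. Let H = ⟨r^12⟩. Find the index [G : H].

|⟨r^12⟩| = 19 and |G| = 38.
By Lagrange, [G : H] = |G|/|H| = 38/19 = 2.

2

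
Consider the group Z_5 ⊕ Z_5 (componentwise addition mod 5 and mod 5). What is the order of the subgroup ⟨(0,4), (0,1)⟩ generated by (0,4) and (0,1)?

|⟨(0,4)⟩| = 5 and |⟨(0,1)⟩| = 5, so |H| is a multiple of lcm(5, 5) = 5 and divides |G| = 25.
Closing under the operation: H = {(0,0), (0,1), (0,2), (0,3), (0,4)}, so |H| = 5.

5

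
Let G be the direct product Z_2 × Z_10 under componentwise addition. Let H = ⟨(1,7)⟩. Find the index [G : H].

|⟨(1,7)⟩| = 10 and |G| = 20.
By Lagrange, [G : H] = |G|/|H| = 20/10 = 2.

2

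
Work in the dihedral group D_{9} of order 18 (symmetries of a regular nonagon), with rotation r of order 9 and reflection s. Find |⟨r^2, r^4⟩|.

9

|⟨r^2⟩| = 9 and |⟨r^4⟩| = 9, so |H| is a multiple of lcm(9, 9) = 9 and divides |G| = 18.
Closing under the operation: H = {e, r, r^2, r^3, r^4, r^5, r^6, r^7, r^8}, so |H| = 9.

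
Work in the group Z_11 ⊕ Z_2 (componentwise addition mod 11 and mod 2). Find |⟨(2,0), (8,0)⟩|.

|⟨(2,0)⟩| = 11 and |⟨(8,0)⟩| = 11, so |H| is a multiple of lcm(11, 11) = 11 and divides |G| = 22.
Closing under the operation: H = {(0,0), (1,0), (2,0), (3,0), (4,0), (5,0), (6,0), (7,0), (8,0), (9,0), (10,0)}, so |H| = 11.

11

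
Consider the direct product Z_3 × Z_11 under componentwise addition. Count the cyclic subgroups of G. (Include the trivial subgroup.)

Group the elements of G by the cyclic subgroup they generate; each cyclic subgroup of order d accounts for φ(d) elements.
Cyclic subgroups by order — order 1: 1; order 3: 1; order 11: 1; order 33: 1.
Total: 4.

4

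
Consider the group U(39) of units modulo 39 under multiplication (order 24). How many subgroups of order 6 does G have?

|G| = 24 and 6 | 24, so subgroups of order 6 are possible by Lagrange.
The subgroups of order 6 are: {1, 4, 10, 16, 22, 25}; {1, 14, 16, 22, 29, 35}; {1, 16, 17, 22, 23, 38}.
So G has 3 subgroups of order 6.

3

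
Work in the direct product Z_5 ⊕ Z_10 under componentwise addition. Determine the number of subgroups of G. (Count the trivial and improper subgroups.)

|G| = 50, so by Lagrange every subgroup order divides 50. Divisors: 1, 2, 5, 10, 25, 50.
Subgroups by order — order 1: 1; order 2: 1; order 5: 6; order 10: 6; order 25: 1; order 50: 1.
Total: 1 + 1 + 6 + 6 + 1 + 1 = 16.

16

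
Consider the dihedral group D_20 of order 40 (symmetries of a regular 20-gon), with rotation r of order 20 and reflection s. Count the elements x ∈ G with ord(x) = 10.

The elements of order 10 are: r^2, r^6, r^14, r^18.
That's 4.

4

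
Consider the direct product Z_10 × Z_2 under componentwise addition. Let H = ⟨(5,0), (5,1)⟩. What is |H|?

|⟨(5,0)⟩| = 2 and |⟨(5,1)⟩| = 2, so |H| is a multiple of lcm(2, 2) = 2 and divides |G| = 20.
Closing under the operation: H = {(0,0), (0,1), (5,0), (5,1)}, so |H| = 4.

4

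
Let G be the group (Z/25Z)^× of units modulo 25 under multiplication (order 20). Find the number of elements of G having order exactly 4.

The elements of order 4 are: 7, 18.
That's 2.

2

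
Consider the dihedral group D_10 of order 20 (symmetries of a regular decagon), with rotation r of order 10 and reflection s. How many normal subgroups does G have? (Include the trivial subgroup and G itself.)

G has 22 subgroups. Checking conjugation-invariance by order — order 1: 1/1 normal; order 2: 1/11 normal; order 4: 0/5 normal; order 5: 1/1 normal; order 10: 3/3 normal; order 20: 1/1 normal.
Total normal subgroups: 7.

7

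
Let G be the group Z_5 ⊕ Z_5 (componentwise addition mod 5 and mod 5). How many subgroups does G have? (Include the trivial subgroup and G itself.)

8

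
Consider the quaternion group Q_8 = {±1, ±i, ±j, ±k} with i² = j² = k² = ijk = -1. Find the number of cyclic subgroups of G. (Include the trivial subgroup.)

5

Group the elements of G by the cyclic subgroup they generate; each cyclic subgroup of order d accounts for φ(d) elements.
Cyclic subgroups by order — order 1: 1; order 2: 1; order 4: 3.
Total: 5.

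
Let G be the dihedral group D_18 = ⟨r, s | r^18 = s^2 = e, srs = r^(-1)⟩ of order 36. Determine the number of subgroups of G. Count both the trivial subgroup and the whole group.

45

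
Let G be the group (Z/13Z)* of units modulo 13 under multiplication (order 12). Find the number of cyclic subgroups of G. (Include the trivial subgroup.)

6

Each element a generates a cyclic subgroup ⟨a⟩; distinct elements may generate the same one (a cyclic group of order d has φ(d) generators).
Cyclic subgroups by order — order 1: 1; order 2: 1; order 3: 1; order 4: 1; order 6: 1; order 12: 1.
Total: 6.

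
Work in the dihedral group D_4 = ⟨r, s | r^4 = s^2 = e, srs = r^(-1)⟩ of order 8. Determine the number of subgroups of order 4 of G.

|G| = 8 and 4 | 8, so subgroups of order 4 are possible by Lagrange.
The subgroups of order 4 are: {e, r, r^2, r^3}; {e, r^2, s, r^2s}; {e, r^2, rs, r^3s}.
So G has 3 subgroups of order 4.

3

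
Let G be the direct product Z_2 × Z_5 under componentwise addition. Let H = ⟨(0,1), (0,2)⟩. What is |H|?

5

|⟨(0,1)⟩| = 5 and |⟨(0,2)⟩| = 5, so |H| is a multiple of lcm(5, 5) = 5 and divides |G| = 10.
Closing under the operation: H = {(0,0), (0,1), (0,2), (0,3), (0,4)}, so |H| = 5.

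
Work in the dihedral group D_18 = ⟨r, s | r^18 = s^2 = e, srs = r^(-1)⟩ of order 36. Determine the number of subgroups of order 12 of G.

3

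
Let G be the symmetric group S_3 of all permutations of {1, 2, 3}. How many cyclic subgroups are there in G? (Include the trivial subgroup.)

5

Each element a generates a cyclic subgroup ⟨a⟩; distinct elements may generate the same one (a cyclic group of order d has φ(d) generators).
Cyclic subgroups by order — order 1: 1; order 2: 3; order 3: 1.
Total: 5.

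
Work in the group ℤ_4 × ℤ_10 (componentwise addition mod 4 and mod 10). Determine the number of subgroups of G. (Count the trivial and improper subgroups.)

16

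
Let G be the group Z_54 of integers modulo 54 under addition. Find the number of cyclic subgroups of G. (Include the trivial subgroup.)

8

A cyclic subgroup of order d is generated by each of its φ(d) elements of order d, so the cyclic subgroups of order d number (#elements of order d)/φ(d).
Cyclic subgroups by order — order 1: 1; order 2: 1; order 3: 1; order 6: 1; order 9: 1; order 18: 1; order 27: 1; order 54: 1.
Total: 8.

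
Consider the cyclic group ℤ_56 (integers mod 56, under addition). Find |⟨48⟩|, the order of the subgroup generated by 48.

In ℤ_56, the order of an element a is n/gcd(a, n).
gcd(48, 56) = 8, so |⟨48⟩| = 56/8 = 7.

7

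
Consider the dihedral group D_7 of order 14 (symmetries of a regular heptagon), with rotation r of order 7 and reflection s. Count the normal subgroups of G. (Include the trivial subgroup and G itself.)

3

G has 10 subgroups. Checking conjugation-invariance by order — order 1: 1/1 normal; order 2: 0/7 normal; order 7: 1/1 normal; order 14: 1/1 normal.
Total normal subgroups: 3.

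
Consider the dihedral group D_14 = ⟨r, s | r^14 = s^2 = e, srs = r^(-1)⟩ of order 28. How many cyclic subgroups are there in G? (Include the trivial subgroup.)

18

Group the elements of G by the cyclic subgroup they generate; each cyclic subgroup of order d accounts for φ(d) elements.
Cyclic subgroups by order — order 1: 1; order 2: 15; order 7: 1; order 14: 1.
Total: 18.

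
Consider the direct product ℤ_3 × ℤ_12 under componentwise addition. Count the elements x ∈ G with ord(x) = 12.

An element (a,b) has order lcm(ord(a), ord(b)); count pairs with lcm equal to 12.
Enumerating gives 16 such elements.

16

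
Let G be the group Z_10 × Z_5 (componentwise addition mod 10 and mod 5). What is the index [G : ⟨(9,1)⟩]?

5

|⟨(9,1)⟩| = 10 and |G| = 50.
By Lagrange, [G : H] = |G|/|H| = 50/10 = 5.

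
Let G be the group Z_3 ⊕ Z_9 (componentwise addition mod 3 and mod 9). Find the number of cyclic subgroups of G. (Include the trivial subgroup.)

8

A cyclic subgroup of order d is generated by each of its φ(d) elements of order d, so the cyclic subgroups of order d number (#elements of order d)/φ(d).
Cyclic subgroups by order — order 1: 1; order 3: 4; order 9: 3.
Total: 8.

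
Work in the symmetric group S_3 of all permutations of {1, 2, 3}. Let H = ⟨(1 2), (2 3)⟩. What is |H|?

|⟨(1 2)⟩| = 2 and |⟨(2 3)⟩| = 2, so |H| is a multiple of lcm(2, 2) = 2 and divides |G| = 6.
Closing {(1 2), (2 3)} under the group operation gives all of G, so |H| = 6.

6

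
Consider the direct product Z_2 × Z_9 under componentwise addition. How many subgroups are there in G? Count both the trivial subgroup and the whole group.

6

|G| = 18, so by Lagrange every subgroup order divides 18. Divisors: 1, 2, 3, 6, 9, 18.
Subgroups by order — order 1: 1; order 2: 1; order 3: 1; order 6: 1; order 9: 1; order 18: 1.
Total: 1 + 1 + 1 + 1 + 1 + 1 = 6.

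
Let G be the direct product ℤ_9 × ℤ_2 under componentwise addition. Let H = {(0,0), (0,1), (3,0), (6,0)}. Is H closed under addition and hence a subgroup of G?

|H| = 4 does not divide |G| = 18, so by Lagrange H is not a subgroup.

No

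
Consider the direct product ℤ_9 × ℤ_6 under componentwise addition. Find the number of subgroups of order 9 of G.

|G| = 54 and 9 | 54, so subgroups of order 9 are possible by Lagrange.
The subgroups of order 9 are: {(0,0), (0,2), (0,4), (3,0), (3,2), (3,4), (6,0), (6,2), (6,4)}; {(0,0), (1,0), (2,0), (3,0), (4,0), (5,0), (6,0), (7,0), (8,0)}; {(0,0), (1,2), (2,4), (3,0), (4,2), (5,4), (6,0), (7,2), (8,4)}; {(0,0), (1,4), (2,2), (3,0), (4,4), (5,2), (6,0), (7,4), (8,2)}.
So G has 4 subgroups of order 9.

4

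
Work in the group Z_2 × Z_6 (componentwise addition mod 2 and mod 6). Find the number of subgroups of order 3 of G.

1

|G| = 12 and 3 | 12, so subgroups of order 3 are possible by Lagrange.
The subgroups of order 3 are: {(0,0), (0,2), (0,4)}.
So G has 1 subgroup of order 3.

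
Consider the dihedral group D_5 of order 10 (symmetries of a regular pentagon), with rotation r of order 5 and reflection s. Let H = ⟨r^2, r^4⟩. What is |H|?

|⟨r^2⟩| = 5 and |⟨r^4⟩| = 5, so |H| is a multiple of lcm(5, 5) = 5 and divides |G| = 10.
Closing under the operation: H = {e, r, r^2, r^3, r^4}, so |H| = 5.

5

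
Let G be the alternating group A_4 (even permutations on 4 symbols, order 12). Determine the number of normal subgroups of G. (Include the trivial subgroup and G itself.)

3

G has 10 subgroups. Checking conjugation-invariance by order — order 1: 1/1 normal; order 2: 0/3 normal; order 3: 0/4 normal; order 4: 1/1 normal; order 12: 1/1 normal.
Total normal subgroups: 3.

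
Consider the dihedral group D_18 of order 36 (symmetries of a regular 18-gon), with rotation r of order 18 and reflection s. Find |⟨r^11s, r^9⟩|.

4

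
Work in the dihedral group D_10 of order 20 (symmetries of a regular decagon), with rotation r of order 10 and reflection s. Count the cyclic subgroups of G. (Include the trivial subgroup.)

Group the elements of G by the cyclic subgroup they generate; each cyclic subgroup of order d accounts for φ(d) elements.
Cyclic subgroups by order — order 1: 1; order 2: 11; order 5: 1; order 10: 1.
Total: 14.

14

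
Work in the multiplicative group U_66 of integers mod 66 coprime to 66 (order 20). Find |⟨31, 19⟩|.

|⟨31⟩| = 5 and |⟨19⟩| = 10, so |H| is a multiple of lcm(5, 10) = 10 and divides |G| = 20.
Closing under the operation: H = {1, 7, 13, 19, 25, 31, 37, 43, 49, 61}, so |H| = 10.

10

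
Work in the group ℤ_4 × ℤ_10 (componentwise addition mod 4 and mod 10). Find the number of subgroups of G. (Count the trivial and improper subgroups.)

16

|G| = 40, so by Lagrange every subgroup order divides 40. Divisors: 1, 2, 4, 5, 8, 10, 20, 40.
Subgroups by order — order 1: 1; order 2: 3; order 4: 3; order 5: 1; order 8: 1; order 10: 3; order 20: 3; order 40: 1.
Total: 1 + 3 + 3 + 1 + 1 + 3 + 3 + 1 = 16.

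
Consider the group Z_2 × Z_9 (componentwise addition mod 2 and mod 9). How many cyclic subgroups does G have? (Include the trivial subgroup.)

A cyclic subgroup of order d is generated by each of its φ(d) elements of order d, so the cyclic subgroups of order d number (#elements of order d)/φ(d).
Cyclic subgroups by order — order 1: 1; order 2: 1; order 3: 1; order 6: 1; order 9: 1; order 18: 1.
Total: 6.

6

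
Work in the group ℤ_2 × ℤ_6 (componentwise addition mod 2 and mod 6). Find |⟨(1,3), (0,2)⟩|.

|⟨(1,3)⟩| = 2 and |⟨(0,2)⟩| = 3, so |H| is a multiple of lcm(2, 3) = 6 and divides |G| = 12.
Closing under the operation: H = {(0,0), (0,2), (0,4), (1,1), (1,3), (1,5)}, so |H| = 6.

6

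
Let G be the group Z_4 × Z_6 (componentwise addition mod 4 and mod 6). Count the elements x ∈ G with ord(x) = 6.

An element (a,b) has order lcm(ord(a), ord(b)); count pairs with lcm equal to 6.
Enumerating gives 6 such elements.

6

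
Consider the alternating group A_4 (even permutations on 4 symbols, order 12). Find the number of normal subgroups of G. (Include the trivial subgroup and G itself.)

G has 10 subgroups. Checking conjugation-invariance by order — order 1: 1/1 normal; order 2: 0/3 normal; order 3: 0/4 normal; order 4: 1/1 normal; order 12: 1/1 normal.
Total normal subgroups: 3.

3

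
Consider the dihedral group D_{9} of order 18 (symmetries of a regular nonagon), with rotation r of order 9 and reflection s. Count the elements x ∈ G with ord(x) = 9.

6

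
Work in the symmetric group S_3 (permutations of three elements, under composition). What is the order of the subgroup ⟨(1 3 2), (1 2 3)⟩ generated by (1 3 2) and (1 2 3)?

|⟨(1 3 2)⟩| = 3 and |⟨(1 2 3)⟩| = 3, so |H| is a multiple of lcm(3, 3) = 3 and divides |G| = 6.
Closing under the operation: H = {e, (1 2 3), (1 3 2)}, so |H| = 3.

3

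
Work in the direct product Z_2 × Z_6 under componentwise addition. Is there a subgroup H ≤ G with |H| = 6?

6 | 12. A subgroup of order 6 is {(0,0), (0,1), (0,2), (0,3), (0,4), (0,5)}.

Yes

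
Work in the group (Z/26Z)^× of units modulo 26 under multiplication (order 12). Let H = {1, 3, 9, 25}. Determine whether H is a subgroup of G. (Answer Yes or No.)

No

Closure fails: 3 · 25 = 23 ∉ H. So H is not a subgroup.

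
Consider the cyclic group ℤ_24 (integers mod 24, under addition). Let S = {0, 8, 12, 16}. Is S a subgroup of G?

Closure fails: 16 + 12 = 4 ∉ S. So S is not a subgroup.

No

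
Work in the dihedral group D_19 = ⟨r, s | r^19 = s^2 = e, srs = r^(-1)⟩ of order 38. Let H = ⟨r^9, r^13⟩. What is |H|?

19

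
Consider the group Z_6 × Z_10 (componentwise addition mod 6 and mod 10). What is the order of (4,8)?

15

The order of (4,8) in Z_6 × Z_10 is lcm(ord(4) in Z_6, ord(8) in Z_10).
ord(4) = 3 and ord(8) = 5, so |⟨(4,8)⟩| = lcm(3, 5) = 15.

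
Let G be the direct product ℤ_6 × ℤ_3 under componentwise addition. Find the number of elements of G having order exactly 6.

8

An element (a,b) has order lcm(ord(a), ord(b)); count pairs with lcm equal to 6.
Enumerating gives 8 such elements.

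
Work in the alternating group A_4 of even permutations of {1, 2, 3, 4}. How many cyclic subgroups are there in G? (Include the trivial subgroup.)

8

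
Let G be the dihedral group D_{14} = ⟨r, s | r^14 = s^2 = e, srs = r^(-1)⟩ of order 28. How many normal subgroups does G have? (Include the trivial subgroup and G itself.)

7

G has 28 subgroups. Checking conjugation-invariance by order — order 1: 1/1 normal; order 2: 1/15 normal; order 4: 0/7 normal; order 7: 1/1 normal; order 14: 3/3 normal; order 28: 1/1 normal.
Total normal subgroups: 7.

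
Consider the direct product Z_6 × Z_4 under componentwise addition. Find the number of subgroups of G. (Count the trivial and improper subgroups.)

|G| = 24, so by Lagrange every subgroup order divides 24. Divisors: 1, 2, 3, 4, 6, 8, 12, 24.
Subgroups by order — order 1: 1; order 2: 3; order 3: 1; order 4: 3; order 6: 3; order 8: 1; order 12: 3; order 24: 1.
Total: 1 + 3 + 1 + 3 + 3 + 1 + 3 + 1 = 16.

16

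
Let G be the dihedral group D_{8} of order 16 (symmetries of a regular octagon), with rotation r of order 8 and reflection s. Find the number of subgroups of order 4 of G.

|G| = 16 and 4 | 16, so subgroups of order 4 are possible by Lagrange.
The subgroups of order 4 are: {e, r^2, r^4, r^6}; {e, r^4, r^2s, r^6s}; {e, r^4, r^3s, r^7s}; {e, r^4, s, r^4s}; … (5 in all).
So G has 5 subgroups of order 4.

5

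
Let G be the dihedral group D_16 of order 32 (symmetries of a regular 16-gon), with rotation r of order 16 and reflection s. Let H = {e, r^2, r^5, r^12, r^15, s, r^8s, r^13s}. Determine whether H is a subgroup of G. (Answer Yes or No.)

No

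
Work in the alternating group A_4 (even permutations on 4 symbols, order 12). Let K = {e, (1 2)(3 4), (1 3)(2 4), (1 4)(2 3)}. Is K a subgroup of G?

|K| = 4 divides |G| = 12, consistent with Lagrange.
K contains the identity, every element's inverse is in K, and K is closed under ∘: it is a subgroup.

Yes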